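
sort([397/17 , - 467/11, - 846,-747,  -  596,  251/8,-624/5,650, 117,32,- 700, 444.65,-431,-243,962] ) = [  -  846, - 747, - 700, - 596,-431, - 243,  -  624/5 ,  -  467/11, 397/17, 251/8, 32,117, 444.65, 650,962 ]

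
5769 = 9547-3778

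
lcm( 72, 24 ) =72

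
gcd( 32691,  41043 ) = 3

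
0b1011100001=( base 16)2E1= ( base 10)737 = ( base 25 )14C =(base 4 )23201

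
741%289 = 163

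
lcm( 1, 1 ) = 1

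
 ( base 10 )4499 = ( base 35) 3nj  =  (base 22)96B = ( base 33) 44b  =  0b1000110010011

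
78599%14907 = 4064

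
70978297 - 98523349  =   - 27545052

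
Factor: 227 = 227^1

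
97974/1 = 97974=97974.00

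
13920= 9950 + 3970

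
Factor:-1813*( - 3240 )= 2^3*3^4*5^1*7^2*37^1 = 5874120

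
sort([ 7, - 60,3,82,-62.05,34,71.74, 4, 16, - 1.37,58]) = [ - 62.05, - 60,-1.37, 3,4, 7,16 , 34,58,71.74, 82 ]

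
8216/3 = 8216/3 =2738.67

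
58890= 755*78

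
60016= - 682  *( - 88 )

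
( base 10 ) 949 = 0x3B5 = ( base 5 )12244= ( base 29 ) 13L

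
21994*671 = 14757974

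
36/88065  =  4/9785 = 0.00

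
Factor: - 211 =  - 211^1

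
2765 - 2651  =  114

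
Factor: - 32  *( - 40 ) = 2^8* 5^1 = 1280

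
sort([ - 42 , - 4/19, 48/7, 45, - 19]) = [ - 42,- 19 , - 4/19,48/7,45] 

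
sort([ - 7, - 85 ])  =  [ - 85,- 7]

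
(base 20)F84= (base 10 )6164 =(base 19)h18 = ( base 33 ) 5lq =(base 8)14024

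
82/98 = 41/49 = 0.84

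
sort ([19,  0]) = [0, 19 ]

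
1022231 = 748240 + 273991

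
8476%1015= 356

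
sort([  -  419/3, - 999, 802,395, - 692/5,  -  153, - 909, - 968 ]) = [ - 999, - 968, - 909,-153, - 419/3, - 692/5, 395, 802] 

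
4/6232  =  1/1558 = 0.00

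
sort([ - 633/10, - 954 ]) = [ - 954,-633/10]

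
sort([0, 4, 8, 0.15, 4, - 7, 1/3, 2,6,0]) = [ - 7,  0 , 0, 0.15,1/3, 2,4, 4,  6, 8] 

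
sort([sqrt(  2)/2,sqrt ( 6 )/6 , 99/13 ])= [ sqrt ( 6 )/6, sqrt( 2 ) /2,99/13]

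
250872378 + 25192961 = 276065339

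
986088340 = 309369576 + 676718764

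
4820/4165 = 1 + 131/833 = 1.16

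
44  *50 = 2200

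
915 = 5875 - 4960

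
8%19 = 8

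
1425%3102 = 1425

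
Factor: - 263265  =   - 3^1 * 5^1*17551^1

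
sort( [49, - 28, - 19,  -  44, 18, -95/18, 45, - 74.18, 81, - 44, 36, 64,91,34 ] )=[ - 74.18, - 44 ,  -  44, - 28,  -  19 ,- 95/18,18,34,36, 45, 49,  64,81,  91] 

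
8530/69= 123  +  43/69 = 123.62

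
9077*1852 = 16810604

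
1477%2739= 1477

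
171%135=36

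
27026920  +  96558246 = 123585166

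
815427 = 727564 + 87863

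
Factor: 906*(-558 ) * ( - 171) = 2^2 * 3^5*19^1*31^1*151^1=86448708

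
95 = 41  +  54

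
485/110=97/22  =  4.41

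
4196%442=218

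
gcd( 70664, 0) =70664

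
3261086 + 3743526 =7004612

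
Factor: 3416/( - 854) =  - 2^2 =- 4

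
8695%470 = 235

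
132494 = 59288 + 73206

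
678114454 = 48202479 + 629911975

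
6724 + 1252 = 7976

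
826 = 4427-3601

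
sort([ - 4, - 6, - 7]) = [ - 7, - 6, - 4]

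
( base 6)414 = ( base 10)154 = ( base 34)4i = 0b10011010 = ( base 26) 5O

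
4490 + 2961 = 7451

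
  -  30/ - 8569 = 30/8569 = 0.00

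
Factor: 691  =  691^1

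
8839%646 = 441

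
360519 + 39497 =400016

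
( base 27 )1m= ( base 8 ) 61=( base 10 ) 49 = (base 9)54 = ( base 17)2F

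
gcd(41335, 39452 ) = 7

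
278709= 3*92903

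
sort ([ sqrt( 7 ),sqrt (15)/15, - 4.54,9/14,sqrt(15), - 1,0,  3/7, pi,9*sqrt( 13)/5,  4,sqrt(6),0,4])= [-4.54, - 1,  0,0,sqrt(15)/15,3/7,9/14,sqrt(6),sqrt(7),pi,sqrt( 15 ),4,4,9*sqrt(13) /5 ] 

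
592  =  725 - 133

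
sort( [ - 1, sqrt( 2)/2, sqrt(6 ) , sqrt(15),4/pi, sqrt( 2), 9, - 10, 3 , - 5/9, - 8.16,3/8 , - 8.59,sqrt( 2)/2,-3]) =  [-10, - 8.59 , - 8.16, -3, - 1, - 5/9,  3/8,sqrt( 2) /2,sqrt( 2 )/2,4/pi, sqrt( 2),sqrt(6 ),  3, sqrt( 15), 9]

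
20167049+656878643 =677045692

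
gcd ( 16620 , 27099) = 3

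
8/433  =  8/433 = 0.02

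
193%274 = 193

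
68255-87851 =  - 19596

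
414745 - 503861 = -89116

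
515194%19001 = 2167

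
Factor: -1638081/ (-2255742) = 182009/250638=2^( - 1) *3^( - 1)* 37^ ( - 1)*1129^( - 1)*182009^1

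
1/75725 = 1/75725 = 0.00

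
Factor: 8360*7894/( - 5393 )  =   - 65993840/5393 = - 2^4*5^1*11^1*19^1*3947^1*5393^(  -  1)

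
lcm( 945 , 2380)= 64260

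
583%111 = 28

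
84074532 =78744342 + 5330190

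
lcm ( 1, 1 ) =1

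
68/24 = 17/6=2.83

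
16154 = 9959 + 6195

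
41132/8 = 5141 + 1/2 = 5141.50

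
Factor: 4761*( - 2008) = -9560088  =  - 2^3*3^2 * 23^2  *251^1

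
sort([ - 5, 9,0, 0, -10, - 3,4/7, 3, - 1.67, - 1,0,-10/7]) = [ - 10, - 5, - 3, - 1.67,  -  10/7 , - 1, 0,0,0, 4/7  ,  3,9 ] 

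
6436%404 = 376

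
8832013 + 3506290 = 12338303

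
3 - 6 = - 3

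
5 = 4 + 1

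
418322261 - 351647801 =66674460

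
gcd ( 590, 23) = 1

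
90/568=45/284  =  0.16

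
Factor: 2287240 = 2^3 * 5^1*211^1*271^1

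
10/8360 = 1/836 = 0.00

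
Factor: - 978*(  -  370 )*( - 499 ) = -2^2* 3^1*5^1 * 37^1*163^1*499^1 = -180568140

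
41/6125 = 41/6125  =  0.01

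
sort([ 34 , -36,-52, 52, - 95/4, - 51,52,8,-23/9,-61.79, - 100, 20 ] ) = [ - 100, - 61.79 ,-52, - 51, - 36, - 95/4,-23/9, 8, 20, 34,52, 52] 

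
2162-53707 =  -51545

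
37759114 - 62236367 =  - 24477253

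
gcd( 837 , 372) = 93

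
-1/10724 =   -  1/10724 = - 0.00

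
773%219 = 116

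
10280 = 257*40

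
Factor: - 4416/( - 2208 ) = 2 =2^1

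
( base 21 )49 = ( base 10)93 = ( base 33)2R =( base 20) 4d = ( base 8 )135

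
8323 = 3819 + 4504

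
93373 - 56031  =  37342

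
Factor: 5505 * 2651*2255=32908917525= 3^1 * 5^2 * 11^2*41^1 *241^1 * 367^1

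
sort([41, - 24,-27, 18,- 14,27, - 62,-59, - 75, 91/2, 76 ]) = [  -  75, - 62,-59, - 27,-24, - 14 , 18,27, 41,91/2, 76 ] 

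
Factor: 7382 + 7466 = 14848 =2^9*29^1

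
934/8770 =467/4385 = 0.11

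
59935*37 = 2217595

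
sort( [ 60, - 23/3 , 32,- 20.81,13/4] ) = [ - 20.81, - 23/3,13/4,32,60] 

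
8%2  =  0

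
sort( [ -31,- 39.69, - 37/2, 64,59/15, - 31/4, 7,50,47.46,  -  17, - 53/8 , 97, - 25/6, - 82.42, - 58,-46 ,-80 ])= [ - 82.42, - 80, - 58, - 46, - 39.69 , - 31, - 37/2, - 17,- 31/4, -53/8, - 25/6,59/15,7,47.46,50  ,  64, 97]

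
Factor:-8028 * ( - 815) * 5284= 2^4 * 3^2* 5^1 * 163^1*223^1 *1321^1 = 34572260880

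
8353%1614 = 283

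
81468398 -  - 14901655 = 96370053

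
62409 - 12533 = 49876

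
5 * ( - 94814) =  - 474070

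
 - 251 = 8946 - 9197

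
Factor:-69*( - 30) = 2^1*3^2*5^1*23^1 = 2070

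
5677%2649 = 379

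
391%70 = 41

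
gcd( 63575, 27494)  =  1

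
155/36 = 4 + 11/36 = 4.31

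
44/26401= 44/26401=0.00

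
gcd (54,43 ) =1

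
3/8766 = 1/2922 = 0.00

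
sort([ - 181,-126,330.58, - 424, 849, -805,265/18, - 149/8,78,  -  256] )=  [-805, - 424, - 256, - 181,-126, - 149/8,265/18, 78,330.58, 849 ] 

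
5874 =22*267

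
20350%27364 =20350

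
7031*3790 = 26647490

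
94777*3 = 284331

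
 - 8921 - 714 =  - 9635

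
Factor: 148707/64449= 533/231 = 3^( - 1)*7^( - 1)*11^( - 1)*13^1 *41^1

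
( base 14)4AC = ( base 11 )781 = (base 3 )1021200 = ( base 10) 936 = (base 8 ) 1650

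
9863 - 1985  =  7878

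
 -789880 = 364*( - 2170)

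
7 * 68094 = 476658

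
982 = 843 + 139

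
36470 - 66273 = -29803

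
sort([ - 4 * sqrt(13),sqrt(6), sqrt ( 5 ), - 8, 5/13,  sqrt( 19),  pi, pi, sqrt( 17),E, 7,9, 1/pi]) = [ - 4*sqrt( 13),-8,1/pi,5/13, sqrt(5 ), sqrt(6 ), E,  pi, pi, sqrt(17 ), sqrt(19), 7,  9]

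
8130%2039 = 2013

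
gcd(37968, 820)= 4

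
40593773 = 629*64537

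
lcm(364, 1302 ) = 33852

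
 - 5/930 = -1 + 185/186 = - 0.01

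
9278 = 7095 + 2183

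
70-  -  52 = 122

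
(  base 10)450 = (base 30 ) f0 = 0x1c2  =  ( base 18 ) 170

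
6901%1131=115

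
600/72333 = 200/24111 = 0.01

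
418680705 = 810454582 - 391773877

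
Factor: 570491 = 570491^1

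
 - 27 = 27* ( - 1)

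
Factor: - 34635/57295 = - 3^1 * 7^(  -  1)*1637^(-1 ) * 2309^1 = -6927/11459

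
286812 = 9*31868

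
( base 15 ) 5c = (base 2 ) 1010111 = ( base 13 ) 69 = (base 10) 87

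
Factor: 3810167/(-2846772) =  - 2^( - 2)*3^(- 3)*43^(-1 ) * 613^(-1)*3810167^1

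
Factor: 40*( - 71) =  - 2840 = - 2^3*5^1 * 71^1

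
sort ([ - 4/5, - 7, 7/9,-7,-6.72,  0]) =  [ - 7, - 7, - 6.72, - 4/5,  0, 7/9] 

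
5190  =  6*865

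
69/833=69/833 = 0.08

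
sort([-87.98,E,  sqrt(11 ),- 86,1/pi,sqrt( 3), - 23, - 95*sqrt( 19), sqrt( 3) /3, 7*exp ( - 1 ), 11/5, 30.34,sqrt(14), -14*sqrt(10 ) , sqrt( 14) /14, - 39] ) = [ -95*sqrt(19), - 87.98,-86, -14*sqrt(10), - 39, - 23,sqrt( 14) /14,1/pi,sqrt(3) /3, sqrt( 3), 11/5 , 7*exp(-1 ), E, sqrt( 11 ), sqrt( 14 ),30.34]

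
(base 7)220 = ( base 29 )3P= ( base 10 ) 112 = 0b1110000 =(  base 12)94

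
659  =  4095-3436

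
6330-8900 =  - 2570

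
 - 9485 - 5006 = - 14491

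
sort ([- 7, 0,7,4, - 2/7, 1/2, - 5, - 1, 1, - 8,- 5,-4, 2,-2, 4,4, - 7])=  [ - 8,-7, - 7 , - 5 , - 5, - 4, - 2,  -  1, - 2/7,0,1/2, 1, 2, 4, 4,4,7 ]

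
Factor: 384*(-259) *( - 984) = 97864704 =2^10*3^2*7^1*37^1 *41^1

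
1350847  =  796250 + 554597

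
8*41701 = 333608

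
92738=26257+66481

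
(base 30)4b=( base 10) 131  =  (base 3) 11212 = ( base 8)203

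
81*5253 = 425493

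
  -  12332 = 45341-57673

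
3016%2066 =950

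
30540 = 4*7635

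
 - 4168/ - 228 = 18 + 16/57 = 18.28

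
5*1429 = 7145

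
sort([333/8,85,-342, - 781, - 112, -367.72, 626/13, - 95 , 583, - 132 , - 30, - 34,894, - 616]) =[ - 781, - 616,  -  367.72, - 342, - 132 ,- 112, - 95,-34, - 30,333/8,626/13, 85,583 , 894 ]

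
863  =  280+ 583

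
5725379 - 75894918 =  - 70169539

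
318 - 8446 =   -  8128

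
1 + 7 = 8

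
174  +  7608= 7782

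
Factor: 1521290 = 2^1*5^1*149^1 * 1021^1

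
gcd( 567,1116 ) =9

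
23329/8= 23329/8  =  2916.12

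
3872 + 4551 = 8423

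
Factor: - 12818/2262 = - 3^( - 1 )*17^1 = - 17/3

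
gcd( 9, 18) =9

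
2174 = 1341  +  833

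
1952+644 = 2596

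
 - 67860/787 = -87 + 609/787 = - 86.23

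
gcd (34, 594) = 2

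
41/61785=41/61785=0.00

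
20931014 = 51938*403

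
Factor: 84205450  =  2^1 * 5^2 * 7^1*240587^1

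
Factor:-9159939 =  - 3^3*339257^1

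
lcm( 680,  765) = 6120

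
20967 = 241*87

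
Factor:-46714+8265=  -  38449 = -38449^1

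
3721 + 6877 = 10598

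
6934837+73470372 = 80405209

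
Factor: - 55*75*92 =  -379500=- 2^2*3^1*5^3*11^1*23^1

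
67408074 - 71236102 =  - 3828028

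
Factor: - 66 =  - 2^1*3^1*11^1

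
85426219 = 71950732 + 13475487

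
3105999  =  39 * 79641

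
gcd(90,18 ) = 18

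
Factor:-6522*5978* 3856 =  -  150339717696 = - 2^6*3^1*7^2*61^1*241^1*1087^1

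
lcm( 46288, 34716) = 138864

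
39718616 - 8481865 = 31236751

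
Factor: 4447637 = 4447637^1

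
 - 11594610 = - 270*42943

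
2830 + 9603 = 12433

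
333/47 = 333/47= 7.09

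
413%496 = 413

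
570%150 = 120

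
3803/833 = 4+471/833 = 4.57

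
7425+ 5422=12847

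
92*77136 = 7096512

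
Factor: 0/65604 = 0  =  0^1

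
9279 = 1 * 9279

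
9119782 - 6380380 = 2739402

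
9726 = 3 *3242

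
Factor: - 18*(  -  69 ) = 2^1*3^3*23^1 = 1242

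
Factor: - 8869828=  - 2^2*11^1*199^1*  1013^1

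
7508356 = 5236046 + 2272310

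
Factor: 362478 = 2^1 * 3^1 * 60413^1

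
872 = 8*109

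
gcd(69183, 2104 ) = 1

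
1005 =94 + 911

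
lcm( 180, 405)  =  1620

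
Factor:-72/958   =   - 2^2*3^2*479^( - 1 ) =-36/479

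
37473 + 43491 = 80964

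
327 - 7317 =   -  6990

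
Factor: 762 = 2^1 * 3^1* 127^1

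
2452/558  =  1226/279 = 4.39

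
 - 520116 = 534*( - 974 ) 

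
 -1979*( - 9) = 17811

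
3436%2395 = 1041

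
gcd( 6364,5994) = 74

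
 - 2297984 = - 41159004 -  - 38861020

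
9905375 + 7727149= 17632524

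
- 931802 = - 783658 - 148144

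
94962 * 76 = 7217112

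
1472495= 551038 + 921457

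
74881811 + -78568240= - 3686429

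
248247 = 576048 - 327801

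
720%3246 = 720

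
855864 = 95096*9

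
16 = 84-68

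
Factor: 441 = 3^2*7^2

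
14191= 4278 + 9913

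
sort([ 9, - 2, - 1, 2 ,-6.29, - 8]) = [ - 8,- 6.29, - 2, - 1, 2, 9] 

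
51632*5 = 258160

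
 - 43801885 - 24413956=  - 68215841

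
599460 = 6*99910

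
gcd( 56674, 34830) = 86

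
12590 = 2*6295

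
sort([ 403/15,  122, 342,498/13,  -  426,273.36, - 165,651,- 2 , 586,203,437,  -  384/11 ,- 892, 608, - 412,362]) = [ -892, - 426, - 412, - 165 ,  -  384/11, - 2 , 403/15, 498/13,122,203,273.36,342, 362,437, 586, 608,651 ] 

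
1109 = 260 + 849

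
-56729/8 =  - 56729/8 = - 7091.12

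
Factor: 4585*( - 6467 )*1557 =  - 3^2*5^1 * 7^1*29^1*131^1*173^1 * 223^1 = - 46166910615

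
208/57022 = 104/28511 =0.00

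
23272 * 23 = 535256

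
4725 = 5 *945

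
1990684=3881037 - 1890353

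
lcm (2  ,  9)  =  18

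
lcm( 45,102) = 1530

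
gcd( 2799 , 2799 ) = 2799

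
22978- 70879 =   -  47901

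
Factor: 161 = 7^1*23^1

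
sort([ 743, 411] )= [ 411, 743]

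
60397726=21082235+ 39315491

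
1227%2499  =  1227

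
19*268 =5092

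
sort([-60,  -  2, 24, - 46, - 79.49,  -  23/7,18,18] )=[  -  79.49, - 60, - 46,-23/7, - 2 , 18, 18, 24 ] 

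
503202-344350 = 158852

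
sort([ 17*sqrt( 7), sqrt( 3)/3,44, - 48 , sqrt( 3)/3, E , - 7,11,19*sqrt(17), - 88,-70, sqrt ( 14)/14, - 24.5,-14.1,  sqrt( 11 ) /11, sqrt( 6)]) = [ - 88,-70,-48,-24.5,-14.1 ,-7 , sqrt( 14) /14, sqrt( 11)/11,sqrt( 3)/3,sqrt( 3) /3, sqrt( 6), E,11, 44,17*sqrt( 7) , 19 * sqrt(17 )] 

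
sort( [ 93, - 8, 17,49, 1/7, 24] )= [ - 8,1/7, 17,24, 49,93 ]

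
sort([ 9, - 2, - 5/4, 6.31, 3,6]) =[ - 2, - 5/4, 3, 6, 6.31,9 ]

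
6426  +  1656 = 8082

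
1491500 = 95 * 15700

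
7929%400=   329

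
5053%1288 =1189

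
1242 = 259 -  - 983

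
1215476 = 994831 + 220645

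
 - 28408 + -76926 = - 105334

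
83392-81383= 2009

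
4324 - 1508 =2816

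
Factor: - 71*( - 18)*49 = 62622 = 2^1 * 3^2*7^2*71^1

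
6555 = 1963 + 4592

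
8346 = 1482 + 6864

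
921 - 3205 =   -  2284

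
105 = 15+90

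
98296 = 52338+45958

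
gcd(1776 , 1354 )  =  2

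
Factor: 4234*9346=39570964  =  2^2  *  29^1*73^1 * 4673^1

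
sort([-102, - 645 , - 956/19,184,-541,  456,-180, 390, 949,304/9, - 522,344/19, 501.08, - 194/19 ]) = [-645,  -  541  , - 522, - 180, - 102,-956/19 , - 194/19,344/19,304/9,  184, 390,456,  501.08, 949]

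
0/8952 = 0 = 0.00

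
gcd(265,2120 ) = 265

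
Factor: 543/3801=1/7= 7^(-1)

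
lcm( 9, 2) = 18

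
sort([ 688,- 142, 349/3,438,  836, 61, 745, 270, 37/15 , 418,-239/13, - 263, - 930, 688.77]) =[ - 930,  -  263, - 142, - 239/13,37/15,  61, 349/3,270, 418, 438,688, 688.77, 745, 836]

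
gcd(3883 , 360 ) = 1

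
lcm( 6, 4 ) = 12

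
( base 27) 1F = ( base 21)20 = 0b101010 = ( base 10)42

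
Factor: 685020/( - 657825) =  - 932/895=- 2^2*5^( - 1)*179^( - 1 )*233^1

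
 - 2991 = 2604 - 5595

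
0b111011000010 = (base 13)1948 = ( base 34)394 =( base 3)12011221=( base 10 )3778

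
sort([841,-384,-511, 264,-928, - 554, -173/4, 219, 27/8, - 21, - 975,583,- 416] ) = [-975, - 928, - 554, - 511,-416,  -  384, - 173/4, - 21, 27/8, 219 , 264, 583  ,  841]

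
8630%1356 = 494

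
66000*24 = 1584000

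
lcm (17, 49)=833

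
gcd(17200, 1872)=16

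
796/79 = 796/79 = 10.08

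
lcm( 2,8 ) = 8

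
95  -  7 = 88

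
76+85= 161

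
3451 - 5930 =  - 2479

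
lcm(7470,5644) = 253980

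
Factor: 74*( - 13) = -962 = - 2^1*13^1*37^1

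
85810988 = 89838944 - 4027956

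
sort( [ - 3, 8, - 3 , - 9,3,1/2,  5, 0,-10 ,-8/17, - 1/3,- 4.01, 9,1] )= [ - 10, - 9, - 4.01 , - 3, - 3,-8/17,-1/3,0,  1/2, 1, 3 , 5,  8,9]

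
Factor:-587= - 587^1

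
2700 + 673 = 3373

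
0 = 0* 1575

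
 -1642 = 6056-7698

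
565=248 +317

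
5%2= 1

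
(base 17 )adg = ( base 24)5A7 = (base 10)3127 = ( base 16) C37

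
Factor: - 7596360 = -2^3 * 3^2*5^1*21101^1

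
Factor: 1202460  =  2^2*3^1*5^1*7^2*409^1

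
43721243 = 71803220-28081977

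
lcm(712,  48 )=4272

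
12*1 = 12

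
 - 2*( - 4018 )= 8036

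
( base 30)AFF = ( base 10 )9465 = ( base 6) 111453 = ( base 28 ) C21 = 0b10010011111001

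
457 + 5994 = 6451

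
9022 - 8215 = 807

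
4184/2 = 2092 = 2092.00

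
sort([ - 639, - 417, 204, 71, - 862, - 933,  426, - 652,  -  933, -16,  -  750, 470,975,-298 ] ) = [ - 933,  -  933, - 862,-750,  -  652,- 639, - 417, - 298,-16, 71,204,426, 470,975]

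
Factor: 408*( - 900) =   -  2^5 * 3^3 * 5^2 * 17^1 =- 367200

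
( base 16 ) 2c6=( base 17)27d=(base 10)710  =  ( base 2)1011000110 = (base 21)1ch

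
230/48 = 115/24 = 4.79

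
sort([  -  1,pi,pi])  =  [  -  1,pi, pi] 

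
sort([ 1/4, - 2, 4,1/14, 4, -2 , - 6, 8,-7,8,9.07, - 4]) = [ - 7,  -  6, - 4,-2, - 2, 1/14  ,  1/4,4, 4,8 , 8,9.07] 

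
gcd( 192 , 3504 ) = 48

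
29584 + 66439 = 96023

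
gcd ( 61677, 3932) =1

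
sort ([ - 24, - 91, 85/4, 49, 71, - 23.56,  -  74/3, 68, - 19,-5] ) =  [ - 91, -74/3, - 24, - 23.56,- 19, - 5,85/4, 49,68,  71]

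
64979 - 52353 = 12626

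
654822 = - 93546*( - 7 )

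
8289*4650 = 38543850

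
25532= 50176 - 24644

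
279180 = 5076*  55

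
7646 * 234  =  1789164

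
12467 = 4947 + 7520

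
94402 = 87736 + 6666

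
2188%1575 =613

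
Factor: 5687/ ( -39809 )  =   -7^(  -  1)= -  1/7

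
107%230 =107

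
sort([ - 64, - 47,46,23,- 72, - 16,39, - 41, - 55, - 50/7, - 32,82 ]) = [- 72,  -  64, - 55, - 47, - 41, - 32, - 16, -50/7,23,39,46, 82 ]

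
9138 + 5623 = 14761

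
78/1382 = 39/691 = 0.06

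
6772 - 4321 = 2451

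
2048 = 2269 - 221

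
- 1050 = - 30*35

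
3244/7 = 463 + 3/7=463.43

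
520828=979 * 532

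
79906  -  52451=27455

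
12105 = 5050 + 7055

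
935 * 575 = 537625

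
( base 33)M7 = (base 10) 733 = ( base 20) 1GD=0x2DD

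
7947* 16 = 127152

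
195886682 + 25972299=221858981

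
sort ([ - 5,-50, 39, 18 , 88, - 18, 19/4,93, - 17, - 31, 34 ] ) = [- 50, - 31, - 18, - 17, - 5,19/4,18 , 34,39,88, 93]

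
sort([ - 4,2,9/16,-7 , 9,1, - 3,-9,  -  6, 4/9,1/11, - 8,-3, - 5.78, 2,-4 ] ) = [-9,-8, - 7 , -6,  -  5.78, - 4, - 4,  -  3, - 3, 1/11,4/9 , 9/16,1,2,2,9 ]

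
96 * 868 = 83328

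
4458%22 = 14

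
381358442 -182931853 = 198426589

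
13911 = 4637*3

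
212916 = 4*53229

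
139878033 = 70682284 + 69195749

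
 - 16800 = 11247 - 28047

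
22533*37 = 833721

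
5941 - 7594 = -1653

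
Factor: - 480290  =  -2^1*5^1*48029^1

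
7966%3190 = 1586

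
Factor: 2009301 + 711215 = 2720516 = 2^2*680129^1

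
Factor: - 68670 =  - 2^1*3^2*5^1*7^1 * 109^1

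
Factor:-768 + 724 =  - 44 = - 2^2 * 11^1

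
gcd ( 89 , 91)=1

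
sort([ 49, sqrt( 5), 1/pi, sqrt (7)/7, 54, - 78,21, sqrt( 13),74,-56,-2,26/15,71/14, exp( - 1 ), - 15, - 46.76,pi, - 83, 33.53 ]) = [-83, -78,-56,-46.76, - 15, - 2,  1/pi,exp(-1),sqrt( 7) /7, 26/15, sqrt( 5), pi, sqrt( 13),71/14, 21,33.53,49, 54, 74] 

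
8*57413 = 459304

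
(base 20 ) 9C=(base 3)21010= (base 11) 165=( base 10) 192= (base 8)300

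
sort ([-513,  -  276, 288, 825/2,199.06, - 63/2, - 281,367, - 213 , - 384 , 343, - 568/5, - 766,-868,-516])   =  [ - 868, - 766,  -  516,-513, - 384, - 281 , - 276,-213, - 568/5 , - 63/2, 199.06,288, 343,  367 , 825/2] 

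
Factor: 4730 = 2^1*5^1*11^1*43^1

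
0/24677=0 = 0.00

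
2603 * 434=1129702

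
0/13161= 0 = 0.00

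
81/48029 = 81/48029 = 0.00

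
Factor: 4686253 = 11^1*13^1 * 32771^1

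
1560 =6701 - 5141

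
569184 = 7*81312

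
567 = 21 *27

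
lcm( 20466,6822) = 20466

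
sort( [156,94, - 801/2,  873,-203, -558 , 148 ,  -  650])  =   [ - 650, - 558, - 801/2, - 203 , 94, 148, 156 , 873]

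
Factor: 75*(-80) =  - 6000=- 2^4 * 3^1*5^3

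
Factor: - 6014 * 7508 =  - 2^3*31^1 * 97^1*1877^1=- 45153112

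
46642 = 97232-50590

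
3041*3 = 9123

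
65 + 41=106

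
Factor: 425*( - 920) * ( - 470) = 2^4*5^4*17^1 * 23^1*47^1  =  183770000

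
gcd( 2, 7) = 1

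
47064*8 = 376512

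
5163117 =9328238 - 4165121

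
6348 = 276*23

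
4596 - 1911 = 2685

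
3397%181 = 139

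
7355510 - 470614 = 6884896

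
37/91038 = 37/91038 = 0.00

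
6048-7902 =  - 1854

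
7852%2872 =2108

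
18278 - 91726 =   -  73448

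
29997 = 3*9999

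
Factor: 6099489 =3^3*11^2 * 1867^1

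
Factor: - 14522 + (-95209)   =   - 109731 = -  3^1*79^1*463^1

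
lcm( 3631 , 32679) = 32679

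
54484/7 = 54484/7 = 7783.43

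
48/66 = 8/11=0.73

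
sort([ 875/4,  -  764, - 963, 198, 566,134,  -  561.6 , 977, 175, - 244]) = [- 963, - 764, - 561.6,  -  244, 134,175, 198,875/4,566,  977 ] 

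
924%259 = 147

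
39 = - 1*( -39 )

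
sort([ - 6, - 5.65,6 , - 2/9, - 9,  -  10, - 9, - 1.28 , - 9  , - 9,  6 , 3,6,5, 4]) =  [-10, - 9, - 9, - 9 , - 9 , - 6, - 5.65, - 1.28, - 2/9,3,4,5,6,6,6] 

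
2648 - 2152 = 496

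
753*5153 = 3880209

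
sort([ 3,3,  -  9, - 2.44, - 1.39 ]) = [ - 9, - 2.44, - 1.39, 3, 3]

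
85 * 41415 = 3520275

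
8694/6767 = 1 + 1927/6767 = 1.28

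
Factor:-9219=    - 3^1*7^1 * 439^1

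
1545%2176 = 1545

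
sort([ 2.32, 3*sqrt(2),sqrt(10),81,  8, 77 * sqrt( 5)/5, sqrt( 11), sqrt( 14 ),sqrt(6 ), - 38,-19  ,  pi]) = [ - 38, - 19, 2.32,  sqrt( 6), pi, sqrt (10 ),  sqrt( 11), sqrt( 14),3*sqrt( 2),8,77*sqrt(5 ) /5 , 81 ]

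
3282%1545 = 192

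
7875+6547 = 14422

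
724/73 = 9 + 67/73 =9.92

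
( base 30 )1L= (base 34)1H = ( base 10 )51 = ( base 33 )1i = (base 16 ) 33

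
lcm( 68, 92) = 1564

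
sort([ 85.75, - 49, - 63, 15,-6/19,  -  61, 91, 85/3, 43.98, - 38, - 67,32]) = [- 67 , - 63 , - 61, - 49, - 38, - 6/19, 15 , 85/3,  32,  43.98, 85.75, 91 ] 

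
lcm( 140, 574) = 5740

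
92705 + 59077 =151782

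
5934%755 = 649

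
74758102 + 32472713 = 107230815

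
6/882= 1/147=0.01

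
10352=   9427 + 925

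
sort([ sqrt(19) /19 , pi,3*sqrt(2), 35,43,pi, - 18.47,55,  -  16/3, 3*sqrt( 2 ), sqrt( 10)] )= [ - 18.47,-16/3 , sqrt( 19)/19,pi, pi , sqrt( 10), 3*sqrt(2 ), 3*sqrt(2), 35,43  ,  55] 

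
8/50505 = 8/50505 =0.00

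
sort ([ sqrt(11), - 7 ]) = [ - 7,  sqrt (11)]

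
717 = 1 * 717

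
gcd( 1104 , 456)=24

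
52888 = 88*601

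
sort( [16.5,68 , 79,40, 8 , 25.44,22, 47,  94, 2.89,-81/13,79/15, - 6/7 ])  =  [ - 81/13 , - 6/7,  2.89,79/15, 8,16.5,22, 25.44,40,47,68,79,94 ] 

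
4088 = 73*56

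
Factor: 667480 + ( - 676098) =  - 2^1*31^1*139^1 = -8618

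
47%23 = 1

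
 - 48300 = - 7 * 6900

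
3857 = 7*551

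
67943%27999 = 11945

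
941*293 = 275713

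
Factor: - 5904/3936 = - 2^ ( - 1 ) * 3^1 = - 3/2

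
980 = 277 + 703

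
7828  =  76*103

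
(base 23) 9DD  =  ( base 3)20221220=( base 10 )5073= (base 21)BAC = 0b1001111010001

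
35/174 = 35/174=0.20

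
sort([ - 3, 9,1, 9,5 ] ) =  [ - 3, 1, 5, 9 , 9 ] 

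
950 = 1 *950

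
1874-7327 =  - 5453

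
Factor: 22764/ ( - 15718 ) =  - 42/29 = - 2^1 * 3^1*7^1*29^( - 1)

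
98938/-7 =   -  14134/1   =  -  14134.00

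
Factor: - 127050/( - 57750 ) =5^(-1 )*11^1 = 11/5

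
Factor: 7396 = 2^2*43^2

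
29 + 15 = 44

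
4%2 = 0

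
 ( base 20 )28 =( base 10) 48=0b110000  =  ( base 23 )22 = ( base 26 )1m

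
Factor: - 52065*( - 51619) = 3^2*5^1*13^1*41^1 * 89^1 * 1259^1 = 2687543235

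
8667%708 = 171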